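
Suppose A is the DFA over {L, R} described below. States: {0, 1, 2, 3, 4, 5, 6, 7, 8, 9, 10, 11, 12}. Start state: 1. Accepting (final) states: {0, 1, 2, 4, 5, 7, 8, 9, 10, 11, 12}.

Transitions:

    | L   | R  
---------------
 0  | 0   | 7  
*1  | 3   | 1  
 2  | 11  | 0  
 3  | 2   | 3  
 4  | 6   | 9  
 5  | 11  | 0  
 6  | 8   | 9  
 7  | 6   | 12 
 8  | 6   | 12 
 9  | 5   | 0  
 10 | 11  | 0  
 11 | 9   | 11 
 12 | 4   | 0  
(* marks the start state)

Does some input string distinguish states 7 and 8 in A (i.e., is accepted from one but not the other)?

No

Reachable states from the start: {0,1,2,3,4,5,6,7,8,9,11,12}. Unreachable: {10} — drop them.
Start with accepting vs non-accepting: {0,1,2,4,5,7,8,9,11,12} | {3,6}.
Refine {0,1,2,4,5,7,8,9,11,12} on symbol L: members go to different blocks, giving {0,2,5,9,11,12} and {1,4,7,8}.
Split {0,2,5,9,11,12} by δ(·,L) → {0,2,5,9,11} and {12}.
Refine {0,2,5,9,11} on symbol R: members go to different blocks, giving {2,5,9,11} and {0}.
Split {2,5,9,11} by δ(·,R) → {2,5,9} and {11}.
Refine {2,5,9} on symbol L: members go to different blocks, giving {2,5} and {9}.
Refine {3,6} on symbol L: members go to different blocks, giving {3} and {6}.
On input L, block {1,4,7,8} splits into {4,7,8} and {1}.
On input R, block {4,7,8} splits into {7,8} and {4}.
No further refinement is possible. Final partition (10 blocks): {2,5} | {3} | {7,8} | {12} | {0} | {11} | {9} | {6} | {1} | {4}.
7 and 8 lie in the same block of the stable partition, so they are equivalent — no string distinguishes them.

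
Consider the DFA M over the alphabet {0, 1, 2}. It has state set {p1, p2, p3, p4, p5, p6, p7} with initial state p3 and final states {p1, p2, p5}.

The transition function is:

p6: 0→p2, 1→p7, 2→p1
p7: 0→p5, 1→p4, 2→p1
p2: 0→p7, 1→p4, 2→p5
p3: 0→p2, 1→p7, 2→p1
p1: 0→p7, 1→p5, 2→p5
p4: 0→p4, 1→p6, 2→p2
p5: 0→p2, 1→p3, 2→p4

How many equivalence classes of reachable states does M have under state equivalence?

All states are reachable from the start state.
P0 = {p1,p2,p5} | {p3,p4,p6,p7}.
On input 0, block {p1,p2,p5} splits into {p1,p2} and {p5}.
Refine {p1,p2} on symbol 1: members go to different blocks, giving {p1} and {p2}.
Refine {p3,p4,p6,p7} on symbol 0: members go to different blocks, giving {p3,p6} and {p4} and {p7}.
Stable partition: {p1} | {p3,p6} | {p5} | {p2} | {p4} | {p7} — 6 equivalence classes.

6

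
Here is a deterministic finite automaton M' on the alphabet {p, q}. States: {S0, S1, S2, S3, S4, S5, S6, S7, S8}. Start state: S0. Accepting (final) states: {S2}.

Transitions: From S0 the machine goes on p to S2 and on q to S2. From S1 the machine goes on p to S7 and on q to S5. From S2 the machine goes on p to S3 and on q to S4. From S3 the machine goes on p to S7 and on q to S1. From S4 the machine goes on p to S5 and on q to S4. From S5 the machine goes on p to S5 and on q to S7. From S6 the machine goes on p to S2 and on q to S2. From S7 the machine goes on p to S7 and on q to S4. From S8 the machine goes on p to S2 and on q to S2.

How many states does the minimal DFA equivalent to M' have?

Reachable states from the start: {S0,S1,S2,S3,S4,S5,S7}. Unreachable: {S6,S8} — drop them.
P0 = {S2} | {S0,S1,S3,S4,S5,S7}.
On input p, block {S0,S1,S3,S4,S5,S7} splits into {S1,S3,S4,S5,S7} and {S0}.
No further refinement is possible. Final partition (3 blocks): {S2} | {S1,S3,S4,S5,S7} | {S0}.

3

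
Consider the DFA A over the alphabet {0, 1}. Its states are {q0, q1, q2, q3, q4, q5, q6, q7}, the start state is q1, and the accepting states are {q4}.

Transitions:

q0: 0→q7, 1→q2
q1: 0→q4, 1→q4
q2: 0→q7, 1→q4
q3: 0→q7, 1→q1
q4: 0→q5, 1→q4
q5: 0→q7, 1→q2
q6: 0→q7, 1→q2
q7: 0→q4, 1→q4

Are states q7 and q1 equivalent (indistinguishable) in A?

Yes

Reachable states from the start: {q1,q2,q4,q5,q7}. Unreachable: {q0,q3,q6} — drop them.
Initial partition by acceptance: {q4} | {q1,q2,q5,q7}.
On input 0, block {q1,q2,q5,q7} splits into {q1,q7} and {q2,q5}.
Split {q2,q5} by δ(·,1) → {q2} and {q5}.
The partition is now stable with 4 blocks: {q4} | {q1,q7} | {q2} | {q5}.
q7 and q1 lie in the same block of the stable partition, so they are equivalent — no string distinguishes them.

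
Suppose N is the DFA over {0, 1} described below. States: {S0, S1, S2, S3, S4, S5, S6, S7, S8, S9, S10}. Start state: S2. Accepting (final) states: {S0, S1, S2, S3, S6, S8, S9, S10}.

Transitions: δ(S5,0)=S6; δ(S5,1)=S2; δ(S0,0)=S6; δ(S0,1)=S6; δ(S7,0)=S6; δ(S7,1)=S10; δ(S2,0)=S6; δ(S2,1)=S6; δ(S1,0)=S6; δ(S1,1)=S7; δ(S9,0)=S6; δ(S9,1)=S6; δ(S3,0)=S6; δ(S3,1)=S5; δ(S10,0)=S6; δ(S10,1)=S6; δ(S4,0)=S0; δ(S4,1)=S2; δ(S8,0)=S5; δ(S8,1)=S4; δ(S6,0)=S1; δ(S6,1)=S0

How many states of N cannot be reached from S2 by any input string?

Starting at S2 and following transitions, the reachable set is {S0, S1, S2, S6, S7, S10}. That leaves S3, S4, S5, S8, S9 unreachable — 5 in total.

5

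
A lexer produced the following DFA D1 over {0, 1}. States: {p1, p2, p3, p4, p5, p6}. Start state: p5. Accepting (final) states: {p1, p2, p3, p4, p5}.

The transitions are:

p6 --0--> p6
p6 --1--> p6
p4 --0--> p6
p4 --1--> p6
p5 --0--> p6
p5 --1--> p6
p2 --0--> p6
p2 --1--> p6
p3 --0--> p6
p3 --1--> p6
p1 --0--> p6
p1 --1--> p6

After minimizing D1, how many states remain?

States {p1,p2,p3,p4} cannot be reached from the start state, so discard them.
P0 = {p5} | {p6}.
Stable partition: {p5} | {p6} — 2 equivalence classes.

2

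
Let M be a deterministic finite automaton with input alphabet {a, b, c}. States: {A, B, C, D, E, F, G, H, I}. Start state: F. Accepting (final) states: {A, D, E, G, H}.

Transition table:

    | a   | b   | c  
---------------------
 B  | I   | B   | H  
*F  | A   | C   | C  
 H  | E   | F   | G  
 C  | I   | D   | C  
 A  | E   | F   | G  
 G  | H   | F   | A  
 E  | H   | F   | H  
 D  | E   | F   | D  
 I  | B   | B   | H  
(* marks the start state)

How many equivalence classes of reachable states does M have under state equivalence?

4

Every state is reachable, so we keep all 9.
P0 = {A,D,E,G,H} | {B,C,F,I}.
Split {B,C,F,I} by δ(·,a) → {B,C,I} and {F}.
On input b, block {B,C,I} splits into {B,I} and {C}.
No further refinement is possible. Final partition (4 blocks): {A,D,E,G,H} | {B,I} | {F} | {C}.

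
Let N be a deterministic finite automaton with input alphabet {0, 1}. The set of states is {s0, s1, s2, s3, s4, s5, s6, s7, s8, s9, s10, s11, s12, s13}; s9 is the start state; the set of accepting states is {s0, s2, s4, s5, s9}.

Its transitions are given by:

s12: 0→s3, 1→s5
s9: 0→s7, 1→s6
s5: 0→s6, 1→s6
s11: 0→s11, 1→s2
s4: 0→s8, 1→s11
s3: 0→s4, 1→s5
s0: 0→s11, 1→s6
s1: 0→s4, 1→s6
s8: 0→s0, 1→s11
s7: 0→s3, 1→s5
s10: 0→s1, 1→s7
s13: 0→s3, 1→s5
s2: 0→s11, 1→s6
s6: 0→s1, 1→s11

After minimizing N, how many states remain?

Reachable states from the start: {s0,s1,s2,s3,s4,s5,s6,s7,s8,s9,s11}. Unreachable: {s10,s12,s13} — drop them.
Initial partition by acceptance: {s0,s2,s4,s5,s9} | {s1,s3,s6,s7,s8,s11}.
Refine {s1,s3,s6,s7,s8,s11} on symbol 0: members go to different blocks, giving {s1,s3,s8} and {s6,s7,s11}.
Refine {s0,s2,s4,s5,s9} on symbol 0: members go to different blocks, giving {s0,s2,s5,s9} and {s4}.
Split {s1,s3,s8} by δ(·,0) → {s1,s3} and {s8}.
Split {s1,s3} by δ(·,1) → {s1} and {s3}.
Split {s6,s7,s11} by δ(·,0) → {s6} and {s7} and {s11}.
Refine {s0,s2,s5,s9} on symbol 0: members go to different blocks, giving {s0,s2} and {s5} and {s9}.
The partition is now stable with 10 blocks: {s0,s2} | {s1} | {s6} | {s4} | {s8} | {s3} | {s7} | {s11} | {s5} | {s9}.

10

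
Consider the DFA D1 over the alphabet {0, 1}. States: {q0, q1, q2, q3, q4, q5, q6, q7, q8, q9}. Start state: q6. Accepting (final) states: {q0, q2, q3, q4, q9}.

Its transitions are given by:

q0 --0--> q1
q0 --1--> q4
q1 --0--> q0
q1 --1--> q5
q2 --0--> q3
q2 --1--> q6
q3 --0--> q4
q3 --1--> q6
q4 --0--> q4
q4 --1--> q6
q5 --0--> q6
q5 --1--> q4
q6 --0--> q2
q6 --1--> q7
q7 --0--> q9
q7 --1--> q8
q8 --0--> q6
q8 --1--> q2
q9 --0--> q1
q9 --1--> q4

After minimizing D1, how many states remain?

5

Every state is reachable, so we keep all 10.
Initial partition by acceptance: {q0,q2,q3,q4,q9} | {q1,q5,q6,q7,q8}.
On input 0, block {q0,q2,q3,q4,q9} splits into {q2,q3,q4} and {q0,q9}.
Refine {q1,q5,q6,q7,q8} on symbol 0: members go to different blocks, giving {q1,q7} and {q5,q8} and {q6}.
The partition is now stable with 5 blocks: {q2,q3,q4} | {q1,q7} | {q0,q9} | {q5,q8} | {q6}.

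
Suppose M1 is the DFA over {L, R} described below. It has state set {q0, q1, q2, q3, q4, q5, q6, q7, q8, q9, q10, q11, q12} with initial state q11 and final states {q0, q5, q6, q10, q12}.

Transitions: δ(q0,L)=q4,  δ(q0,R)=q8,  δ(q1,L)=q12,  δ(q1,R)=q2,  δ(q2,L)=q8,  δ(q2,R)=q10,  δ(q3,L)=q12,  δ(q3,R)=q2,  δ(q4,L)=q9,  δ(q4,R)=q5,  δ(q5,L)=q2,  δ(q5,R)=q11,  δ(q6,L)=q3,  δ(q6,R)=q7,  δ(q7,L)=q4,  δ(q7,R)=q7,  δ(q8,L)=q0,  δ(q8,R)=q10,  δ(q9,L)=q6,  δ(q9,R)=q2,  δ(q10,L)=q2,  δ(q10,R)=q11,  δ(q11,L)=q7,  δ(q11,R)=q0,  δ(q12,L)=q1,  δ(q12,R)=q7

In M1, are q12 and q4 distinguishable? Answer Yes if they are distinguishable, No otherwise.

All states are reachable from the start state.
Start with accepting vs non-accepting: {q0,q5,q6,q10,q12} | {q1,q2,q3,q4,q7,q8,q9,q11}.
Refine {q1,q2,q3,q4,q7,q8,q9,q11} on symbol L: members go to different blocks, giving {q1,q3,q8,q9} and {q2,q4,q7,q11}.
Split {q0,q5,q6,q10,q12} by δ(·,L) → {q0,q5,q10} and {q6,q12}.
Refine {q0,q5,q10} on symbol R: members go to different blocks, giving {q5,q10} and {q0}.
On input L, block {q1,q3,q8,q9} splits into {q1,q3,q9} and {q8}.
On input L, block {q2,q4,q7,q11} splits into {q7,q11} and {q2} and {q4}.
On input L, block {q7,q11} splits into {q7} and {q11}.
No further refinement is possible. Final partition (9 blocks): {q5,q10} | {q1,q3,q9} | {q7} | {q6,q12} | {q0} | {q8} | {q2} | {q4} | {q11}.
q12 and q4 end up in different blocks, so they are distinguishable. For instance, the string 'ε' is accepted from only q12.

Yes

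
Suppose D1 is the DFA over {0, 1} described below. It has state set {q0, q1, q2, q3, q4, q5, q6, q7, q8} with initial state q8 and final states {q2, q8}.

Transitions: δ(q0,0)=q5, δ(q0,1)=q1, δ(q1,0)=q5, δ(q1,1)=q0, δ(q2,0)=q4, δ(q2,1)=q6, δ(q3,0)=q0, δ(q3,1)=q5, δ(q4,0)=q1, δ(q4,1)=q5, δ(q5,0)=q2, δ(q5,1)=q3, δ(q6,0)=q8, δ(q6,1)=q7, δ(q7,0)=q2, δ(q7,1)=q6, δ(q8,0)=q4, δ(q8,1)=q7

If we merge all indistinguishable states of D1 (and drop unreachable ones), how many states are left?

All states are reachable from the start state.
Initial partition by acceptance: {q2,q8} | {q0,q1,q3,q4,q5,q6,q7}.
Refine {q0,q1,q3,q4,q5,q6,q7} on symbol 0: members go to different blocks, giving {q0,q1,q3,q4} and {q5,q6,q7}.
Split {q0,q1,q3,q4} by δ(·,0) → {q0,q1} and {q3,q4}.
Refine {q5,q6,q7} on symbol 1: members go to different blocks, giving {q6,q7} and {q5}.
The partition is now stable with 5 blocks: {q2,q8} | {q0,q1} | {q6,q7} | {q3,q4} | {q5}.

5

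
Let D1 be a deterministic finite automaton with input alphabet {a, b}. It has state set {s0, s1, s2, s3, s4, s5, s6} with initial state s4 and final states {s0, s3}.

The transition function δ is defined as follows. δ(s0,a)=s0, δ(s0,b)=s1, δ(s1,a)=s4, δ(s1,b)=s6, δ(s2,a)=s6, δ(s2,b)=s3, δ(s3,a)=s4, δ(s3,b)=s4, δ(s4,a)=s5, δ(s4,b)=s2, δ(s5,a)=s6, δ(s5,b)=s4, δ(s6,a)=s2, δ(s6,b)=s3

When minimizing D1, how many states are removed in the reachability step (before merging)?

2

Starting at s4 and following transitions, the reachable set is {s2, s3, s4, s5, s6}. That leaves s0, s1 unreachable — 2 in total.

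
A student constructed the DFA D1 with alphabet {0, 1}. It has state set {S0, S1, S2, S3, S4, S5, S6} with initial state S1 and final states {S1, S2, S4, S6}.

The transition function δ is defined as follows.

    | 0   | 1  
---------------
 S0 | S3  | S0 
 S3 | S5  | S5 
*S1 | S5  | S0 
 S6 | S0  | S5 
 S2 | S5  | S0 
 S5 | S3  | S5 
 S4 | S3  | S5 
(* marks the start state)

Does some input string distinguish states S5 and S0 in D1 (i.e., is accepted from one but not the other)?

No

Reachable states from the start: {S0,S1,S3,S5}. Unreachable: {S2,S4,S6} — drop them.
Initial partition by acceptance: {S1} | {S0,S3,S5}.
The partition is now stable with 2 blocks: {S1} | {S0,S3,S5}.
S5 and S0 lie in the same block of the stable partition, so they are equivalent — no string distinguishes them.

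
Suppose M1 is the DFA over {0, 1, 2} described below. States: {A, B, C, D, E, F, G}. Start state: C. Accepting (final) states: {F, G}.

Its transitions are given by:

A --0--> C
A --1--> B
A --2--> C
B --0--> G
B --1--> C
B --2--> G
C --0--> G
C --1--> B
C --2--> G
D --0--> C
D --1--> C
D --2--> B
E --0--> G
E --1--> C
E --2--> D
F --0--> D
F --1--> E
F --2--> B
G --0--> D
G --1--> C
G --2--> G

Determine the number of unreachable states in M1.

3

Starting at C and following transitions, the reachable set is {B, C, D, G}. That leaves A, E, F unreachable — 3 in total.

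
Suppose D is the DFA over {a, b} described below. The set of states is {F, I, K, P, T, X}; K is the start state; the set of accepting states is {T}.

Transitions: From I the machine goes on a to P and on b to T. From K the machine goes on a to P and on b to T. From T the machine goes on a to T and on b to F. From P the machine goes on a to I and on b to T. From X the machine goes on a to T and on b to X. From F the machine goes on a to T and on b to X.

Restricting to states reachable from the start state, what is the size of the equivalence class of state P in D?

3

All states are reachable from the start state.
Start with accepting vs non-accepting: {T} | {F,I,K,P,X}.
Split {F,I,K,P,X} by δ(·,a) → {I,K,P} and {F,X}.
The partition is now stable with 3 blocks: {T} | {I,K,P} | {F,X}.
The equivalence class containing P is {I,K,P}, of size 3.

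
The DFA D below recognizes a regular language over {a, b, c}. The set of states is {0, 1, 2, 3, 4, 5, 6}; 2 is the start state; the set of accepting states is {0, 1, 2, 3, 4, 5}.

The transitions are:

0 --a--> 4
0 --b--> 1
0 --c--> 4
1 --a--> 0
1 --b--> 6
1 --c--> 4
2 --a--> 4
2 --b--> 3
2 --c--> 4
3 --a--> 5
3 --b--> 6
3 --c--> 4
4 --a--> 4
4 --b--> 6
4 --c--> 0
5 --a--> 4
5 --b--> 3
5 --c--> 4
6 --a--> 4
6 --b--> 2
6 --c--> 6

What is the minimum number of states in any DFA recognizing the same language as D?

All states are reachable from the start state.
Initial partition by acceptance: {0,1,2,3,4,5} | {6}.
Refine {0,1,2,3,4,5} on symbol b: members go to different blocks, giving {0,2,5} and {1,3,4}.
Refine {1,3,4} on symbol a: members go to different blocks, giving {1,3} and {4}.
The partition is now stable with 4 blocks: {0,2,5} | {6} | {1,3} | {4}.

4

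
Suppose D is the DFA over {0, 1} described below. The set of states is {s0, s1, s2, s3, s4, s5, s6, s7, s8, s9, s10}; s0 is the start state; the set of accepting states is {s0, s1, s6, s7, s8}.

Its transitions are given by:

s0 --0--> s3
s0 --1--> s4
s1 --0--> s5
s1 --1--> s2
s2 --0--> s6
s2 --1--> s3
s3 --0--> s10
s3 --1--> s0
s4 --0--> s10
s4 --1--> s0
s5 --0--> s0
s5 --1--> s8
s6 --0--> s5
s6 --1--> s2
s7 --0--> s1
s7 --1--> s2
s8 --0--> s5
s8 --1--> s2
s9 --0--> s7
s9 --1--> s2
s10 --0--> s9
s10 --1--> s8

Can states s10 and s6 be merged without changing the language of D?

P0 = {s0,s1,s6,s7,s8} | {s2,s3,s4,s5,s9,s10}.
Split {s0,s1,s6,s7,s8} by δ(·,0) → {s0,s1,s6,s8} and {s7}.
On input 0, block {s2,s3,s4,s5,s9,s10} splits into {s3,s4,s10} and {s2,s5} and {s9}.
Refine {s0,s1,s6,s8} on symbol 0: members go to different blocks, giving {s1,s6,s8} and {s0}.
Refine {s3,s4,s10} on symbol 0: members go to different blocks, giving {s3,s4} and {s10}.
Refine {s2,s5} on symbol 0: members go to different blocks, giving {s2} and {s5}.
Stable partition: {s1,s6,s8} | {s3,s4} | {s7} | {s2} | {s9} | {s0} | {s10} | {s5} — 8 equivalence classes.
s10 and s6 end up in different blocks, so they are distinguishable. For instance, the string 'ε' is accepted from only s6.

No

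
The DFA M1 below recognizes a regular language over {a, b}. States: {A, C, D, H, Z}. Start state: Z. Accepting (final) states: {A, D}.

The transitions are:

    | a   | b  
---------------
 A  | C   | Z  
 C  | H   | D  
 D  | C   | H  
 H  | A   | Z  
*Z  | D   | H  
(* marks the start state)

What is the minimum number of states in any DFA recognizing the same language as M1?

3

Start with accepting vs non-accepting: {A,D} | {C,H,Z}.
On input a, block {C,H,Z} splits into {H,Z} and {C}.
No further refinement is possible. Final partition (3 blocks): {A,D} | {H,Z} | {C}.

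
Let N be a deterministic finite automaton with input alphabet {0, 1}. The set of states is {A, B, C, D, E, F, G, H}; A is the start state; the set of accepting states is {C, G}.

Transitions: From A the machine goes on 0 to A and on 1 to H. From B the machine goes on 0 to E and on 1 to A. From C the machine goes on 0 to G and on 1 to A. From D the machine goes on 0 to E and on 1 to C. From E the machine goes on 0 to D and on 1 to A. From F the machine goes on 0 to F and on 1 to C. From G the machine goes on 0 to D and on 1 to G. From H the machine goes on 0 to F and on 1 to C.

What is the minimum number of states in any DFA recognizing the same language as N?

6

First remove the unreachable states {B}; 7 states remain.
P0 = {C,G} | {A,D,E,F,H}.
On input 0, block {C,G} splits into {C} and {G}.
Split {A,D,E,F,H} by δ(·,1) → {D,F,H} and {A,E}.
On input 0, block {D,F,H} splits into {F,H} and {D}.
On input 0, block {A,E} splits into {A} and {E}.
Stable partition: {C} | {F,H} | {G} | {A} | {D} | {E} — 6 equivalence classes.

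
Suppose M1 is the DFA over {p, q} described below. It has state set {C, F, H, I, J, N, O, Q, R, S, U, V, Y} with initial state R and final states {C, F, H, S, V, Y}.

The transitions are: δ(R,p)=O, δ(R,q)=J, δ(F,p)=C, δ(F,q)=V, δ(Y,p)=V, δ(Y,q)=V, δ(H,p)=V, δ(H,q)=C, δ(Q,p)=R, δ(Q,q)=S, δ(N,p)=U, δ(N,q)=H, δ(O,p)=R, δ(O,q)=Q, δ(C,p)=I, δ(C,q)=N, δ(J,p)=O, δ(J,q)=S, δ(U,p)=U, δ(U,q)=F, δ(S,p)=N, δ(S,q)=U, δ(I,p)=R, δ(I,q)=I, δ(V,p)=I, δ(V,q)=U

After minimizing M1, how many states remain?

7

States {Y} cannot be reached from the start state, so discard them.
P0 = {C,F,H,S,V} | {I,J,N,O,Q,R,U}.
Refine {C,F,H,S,V} on symbol p: members go to different blocks, giving {C,S,V} and {F,H}.
On input q, block {I,J,N,O,Q,R,U} splits into {I,O,R} and {N,U} and {J,Q}.
On input p, block {C,S,V} splits into {C,V} and {S}.
Split {I,O,R} by δ(·,q) → {O,R} and {I}.
Stable partition: {C,V} | {O,R} | {F,H} | {N,U} | {J,Q} | {S} | {I} — 7 equivalence classes.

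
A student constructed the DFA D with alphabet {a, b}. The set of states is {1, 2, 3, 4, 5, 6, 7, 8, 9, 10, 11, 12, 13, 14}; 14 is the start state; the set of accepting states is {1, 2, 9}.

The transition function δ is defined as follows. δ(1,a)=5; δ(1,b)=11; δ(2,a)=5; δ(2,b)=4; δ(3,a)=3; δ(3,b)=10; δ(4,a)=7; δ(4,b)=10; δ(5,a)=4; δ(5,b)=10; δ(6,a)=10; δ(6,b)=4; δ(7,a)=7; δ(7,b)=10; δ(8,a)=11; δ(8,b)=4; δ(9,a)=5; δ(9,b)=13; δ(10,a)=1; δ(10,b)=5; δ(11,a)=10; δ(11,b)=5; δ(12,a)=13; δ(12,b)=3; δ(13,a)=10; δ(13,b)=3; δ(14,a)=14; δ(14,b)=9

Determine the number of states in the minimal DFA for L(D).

5

States {2,6,8,12} cannot be reached from the start state, so discard them.
Initial partition by acceptance: {1,9} | {3,4,5,7,10,11,13,14}.
Refine {3,4,5,7,10,11,13,14} on symbol a: members go to different blocks, giving {3,4,5,7,11,13,14} and {10}.
Refine {3,4,5,7,11,13,14} on symbol a: members go to different blocks, giving {3,4,5,7,14} and {11,13}.
Split {3,4,5,7,14} by δ(·,b) → {3,4,5,7} and {14}.
Stable partition: {1,9} | {3,4,5,7} | {10} | {11,13} | {14} — 5 equivalence classes.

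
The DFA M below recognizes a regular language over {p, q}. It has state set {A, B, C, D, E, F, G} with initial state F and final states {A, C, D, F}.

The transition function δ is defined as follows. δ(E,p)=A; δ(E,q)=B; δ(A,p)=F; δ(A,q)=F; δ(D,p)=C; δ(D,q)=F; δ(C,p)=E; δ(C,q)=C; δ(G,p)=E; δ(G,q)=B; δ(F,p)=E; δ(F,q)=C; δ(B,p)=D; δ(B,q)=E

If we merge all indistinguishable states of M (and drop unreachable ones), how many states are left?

First remove the unreachable states {G}; 6 states remain.
Start with accepting vs non-accepting: {A,C,D,F} | {B,E}.
Refine {A,C,D,F} on symbol p: members go to different blocks, giving {A,D} and {C,F}.
Stable partition: {A,D} | {B,E} | {C,F} — 3 equivalence classes.

3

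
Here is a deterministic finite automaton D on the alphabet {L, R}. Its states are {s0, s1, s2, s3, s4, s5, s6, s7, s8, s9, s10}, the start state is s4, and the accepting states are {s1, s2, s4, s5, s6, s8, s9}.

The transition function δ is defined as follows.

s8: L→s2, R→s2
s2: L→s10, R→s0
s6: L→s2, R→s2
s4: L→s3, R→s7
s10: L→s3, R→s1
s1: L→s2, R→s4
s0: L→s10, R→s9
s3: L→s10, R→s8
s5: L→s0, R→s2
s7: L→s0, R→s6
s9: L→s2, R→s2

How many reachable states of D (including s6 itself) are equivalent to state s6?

States {s5} cannot be reached from the start state, so discard them.
Start with accepting vs non-accepting: {s1,s2,s4,s6,s8,s9} | {s0,s3,s7,s10}.
Refine {s1,s2,s4,s6,s8,s9} on symbol L: members go to different blocks, giving {s1,s6,s8,s9} and {s2,s4}.
The partition is now stable with 3 blocks: {s1,s6,s8,s9} | {s0,s3,s7,s10} | {s2,s4}.
State s6 belongs to the block {s1,s6,s8,s9}, which has 4 states.

4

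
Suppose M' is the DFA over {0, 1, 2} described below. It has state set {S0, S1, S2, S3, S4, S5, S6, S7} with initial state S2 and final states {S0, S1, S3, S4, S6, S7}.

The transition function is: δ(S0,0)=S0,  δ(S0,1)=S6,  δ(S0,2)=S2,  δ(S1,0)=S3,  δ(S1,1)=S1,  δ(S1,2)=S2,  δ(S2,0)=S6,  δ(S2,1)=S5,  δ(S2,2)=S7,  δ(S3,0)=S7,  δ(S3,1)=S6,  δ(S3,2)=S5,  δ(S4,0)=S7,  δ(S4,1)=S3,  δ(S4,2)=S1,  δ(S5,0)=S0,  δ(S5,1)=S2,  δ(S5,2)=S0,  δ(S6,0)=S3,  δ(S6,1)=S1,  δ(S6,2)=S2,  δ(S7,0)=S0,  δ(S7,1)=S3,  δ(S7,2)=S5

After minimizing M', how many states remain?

2

First remove the unreachable states {S4}; 7 states remain.
Start with accepting vs non-accepting: {S0,S1,S3,S6,S7} | {S2,S5}.
Stable partition: {S0,S1,S3,S6,S7} | {S2,S5} — 2 equivalence classes.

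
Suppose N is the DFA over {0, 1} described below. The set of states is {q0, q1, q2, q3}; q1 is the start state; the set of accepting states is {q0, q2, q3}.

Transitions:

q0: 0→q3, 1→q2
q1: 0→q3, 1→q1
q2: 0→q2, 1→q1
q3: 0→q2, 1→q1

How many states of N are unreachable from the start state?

BFS from q1 reaches {q1, q2, q3}; the 1 state(s) q0 are never visited.

1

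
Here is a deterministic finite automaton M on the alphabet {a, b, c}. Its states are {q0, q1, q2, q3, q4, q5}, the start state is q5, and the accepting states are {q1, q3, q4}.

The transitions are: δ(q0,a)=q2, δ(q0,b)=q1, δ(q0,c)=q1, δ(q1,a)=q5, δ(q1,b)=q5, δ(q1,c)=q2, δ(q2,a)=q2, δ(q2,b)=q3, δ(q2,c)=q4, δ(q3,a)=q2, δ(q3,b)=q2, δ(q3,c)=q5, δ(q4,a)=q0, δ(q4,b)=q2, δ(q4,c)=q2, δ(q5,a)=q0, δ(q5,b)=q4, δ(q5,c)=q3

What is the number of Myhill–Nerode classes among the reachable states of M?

P0 = {q1,q3,q4} | {q0,q2,q5}.
Stable partition: {q1,q3,q4} | {q0,q2,q5} — 2 equivalence classes.

2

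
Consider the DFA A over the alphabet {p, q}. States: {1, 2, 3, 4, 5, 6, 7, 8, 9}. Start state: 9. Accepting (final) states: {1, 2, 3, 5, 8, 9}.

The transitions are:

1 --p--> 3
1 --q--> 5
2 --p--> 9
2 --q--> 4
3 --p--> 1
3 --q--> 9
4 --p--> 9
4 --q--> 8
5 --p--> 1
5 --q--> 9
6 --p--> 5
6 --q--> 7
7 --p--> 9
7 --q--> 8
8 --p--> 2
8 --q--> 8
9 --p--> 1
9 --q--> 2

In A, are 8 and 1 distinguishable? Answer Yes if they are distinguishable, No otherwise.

First remove the unreachable states {6,7}; 7 states remain.
Initial partition by acceptance: {1,2,3,5,8,9} | {4}.
Refine {1,2,3,5,8,9} on symbol q: members go to different blocks, giving {1,3,5,8,9} and {2}.
Refine {1,3,5,8,9} on symbol p: members go to different blocks, giving {1,3,5,9} and {8}.
Split {1,3,5,9} by δ(·,q) → {1,3,5} and {9}.
Refine {1,3,5} on symbol q: members go to different blocks, giving {3,5} and {1}.
The partition is now stable with 6 blocks: {3,5} | {4} | {2} | {8} | {9} | {1}.
8 and 1 end up in different blocks, so they are distinguishable. For instance, the string 'pq' is accepted from only 1.

Yes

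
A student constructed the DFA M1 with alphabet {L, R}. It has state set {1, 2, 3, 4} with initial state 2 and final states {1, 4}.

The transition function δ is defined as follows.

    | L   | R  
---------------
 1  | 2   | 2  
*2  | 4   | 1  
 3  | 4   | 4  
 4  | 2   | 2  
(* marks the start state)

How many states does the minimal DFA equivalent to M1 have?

First remove the unreachable states {3}; 3 states remain.
P0 = {1,4} | {2}.
Stable partition: {1,4} | {2} — 2 equivalence classes.

2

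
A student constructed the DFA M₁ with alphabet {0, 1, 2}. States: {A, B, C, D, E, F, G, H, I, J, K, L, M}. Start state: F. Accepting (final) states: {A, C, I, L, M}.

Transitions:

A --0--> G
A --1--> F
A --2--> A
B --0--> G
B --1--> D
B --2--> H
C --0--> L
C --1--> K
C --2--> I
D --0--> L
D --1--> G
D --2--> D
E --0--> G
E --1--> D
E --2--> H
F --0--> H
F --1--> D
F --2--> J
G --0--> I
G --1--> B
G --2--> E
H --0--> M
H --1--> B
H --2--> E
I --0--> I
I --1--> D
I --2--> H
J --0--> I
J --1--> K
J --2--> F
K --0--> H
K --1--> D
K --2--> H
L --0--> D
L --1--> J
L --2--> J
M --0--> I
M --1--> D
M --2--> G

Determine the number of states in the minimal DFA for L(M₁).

5

First remove the unreachable states {A,C}; 11 states remain.
P0 = {I,L,M} | {B,D,E,F,G,H,J,K}.
Split {I,L,M} by δ(·,0) → {I,M} and {L}.
Refine {B,D,E,F,G,H,J,K} on symbol 0: members go to different blocks, giving {B,E,F,K} and {G,H,J} and {D}.
The partition is now stable with 5 blocks: {I,M} | {B,E,F,K} | {L} | {G,H,J} | {D}.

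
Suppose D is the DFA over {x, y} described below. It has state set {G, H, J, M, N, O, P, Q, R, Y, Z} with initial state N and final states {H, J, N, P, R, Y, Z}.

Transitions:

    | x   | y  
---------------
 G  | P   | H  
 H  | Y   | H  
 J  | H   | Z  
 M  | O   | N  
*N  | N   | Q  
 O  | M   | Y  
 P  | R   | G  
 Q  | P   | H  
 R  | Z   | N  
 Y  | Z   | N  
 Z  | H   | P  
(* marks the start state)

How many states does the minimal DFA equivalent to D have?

Reachable states from the start: {G,H,N,P,Q,R,Y,Z}. Unreachable: {J,M,O} — drop them.
Start with accepting vs non-accepting: {H,N,P,R,Y,Z} | {G,Q}.
Refine {H,N,P,R,Y,Z} on symbol y: members go to different blocks, giving {H,R,Y,Z} and {N,P}.
Split {H,R,Y,Z} by δ(·,y) → {R,Y,Z} and {H}.
Refine {R,Y,Z} on symbol x: members go to different blocks, giving {R,Y} and {Z}.
On input x, block {N,P} splits into {N} and {P}.
No further refinement is possible. Final partition (6 blocks): {R,Y} | {G,Q} | {N} | {H} | {Z} | {P}.

6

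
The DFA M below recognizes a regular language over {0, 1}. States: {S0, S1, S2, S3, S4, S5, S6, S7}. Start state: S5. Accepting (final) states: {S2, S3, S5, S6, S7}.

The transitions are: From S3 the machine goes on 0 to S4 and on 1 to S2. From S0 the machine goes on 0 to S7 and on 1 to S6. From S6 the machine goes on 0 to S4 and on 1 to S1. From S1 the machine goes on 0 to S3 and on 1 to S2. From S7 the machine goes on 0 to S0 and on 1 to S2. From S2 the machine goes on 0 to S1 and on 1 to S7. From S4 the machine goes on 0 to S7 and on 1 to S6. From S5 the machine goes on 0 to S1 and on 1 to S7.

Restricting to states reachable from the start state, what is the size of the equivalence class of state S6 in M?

P0 = {S2,S3,S5,S6,S7} | {S0,S1,S4}.
Split {S2,S3,S5,S6,S7} by δ(·,1) → {S2,S3,S5,S7} and {S6}.
Split {S0,S1,S4} by δ(·,1) → {S0,S4} and {S1}.
Split {S2,S3,S5,S7} by δ(·,0) → {S2,S5} and {S3,S7}.
Stable partition: {S2,S5} | {S0,S4} | {S6} | {S1} | {S3,S7} — 5 equivalence classes.
The equivalence class containing S6 is {S6}, of size 1.

1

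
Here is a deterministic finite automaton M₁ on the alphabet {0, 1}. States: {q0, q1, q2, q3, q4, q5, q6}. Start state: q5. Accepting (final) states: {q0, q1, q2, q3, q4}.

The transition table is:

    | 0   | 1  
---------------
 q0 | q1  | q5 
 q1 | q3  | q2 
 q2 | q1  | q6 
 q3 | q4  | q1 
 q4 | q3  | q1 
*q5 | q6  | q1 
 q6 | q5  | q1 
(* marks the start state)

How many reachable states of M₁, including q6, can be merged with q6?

Reachable states from the start: {q1,q2,q3,q4,q5,q6}. Unreachable: {q0} — drop them.
P0 = {q1,q2,q3,q4} | {q5,q6}.
Split {q1,q2,q3,q4} by δ(·,1) → {q1,q3,q4} and {q2}.
Refine {q1,q3,q4} on symbol 1: members go to different blocks, giving {q3,q4} and {q1}.
No further refinement is possible. Final partition (4 blocks): {q3,q4} | {q5,q6} | {q2} | {q1}.
State q6 belongs to the block {q5,q6}, which has 2 states.

2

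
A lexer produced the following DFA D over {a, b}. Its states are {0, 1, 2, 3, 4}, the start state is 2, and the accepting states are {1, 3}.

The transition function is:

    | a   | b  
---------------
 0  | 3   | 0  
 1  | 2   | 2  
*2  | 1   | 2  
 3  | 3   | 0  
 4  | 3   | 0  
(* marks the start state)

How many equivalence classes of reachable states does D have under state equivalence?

Reachable states from the start: {1,2}. Unreachable: {0,3,4} — drop them.
Start with accepting vs non-accepting: {1} | {2}.
The partition is now stable with 2 blocks: {1} | {2}.

2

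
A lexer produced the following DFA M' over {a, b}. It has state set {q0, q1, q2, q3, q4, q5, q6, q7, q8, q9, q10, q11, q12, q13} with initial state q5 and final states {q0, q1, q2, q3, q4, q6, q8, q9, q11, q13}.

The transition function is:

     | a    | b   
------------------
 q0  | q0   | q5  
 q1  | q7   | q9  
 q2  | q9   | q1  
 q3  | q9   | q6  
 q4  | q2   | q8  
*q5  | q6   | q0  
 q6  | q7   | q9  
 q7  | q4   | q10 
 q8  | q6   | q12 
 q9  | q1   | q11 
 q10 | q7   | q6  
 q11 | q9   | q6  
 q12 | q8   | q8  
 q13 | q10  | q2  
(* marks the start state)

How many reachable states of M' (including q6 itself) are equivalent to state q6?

Reachable states from the start: {q0,q1,q2,q4,q5,q6,q7,q8,q9,q10,q11,q12}. Unreachable: {q3,q13} — drop them.
Initial partition by acceptance: {q0,q1,q2,q4,q6,q8,q9,q11} | {q5,q7,q10,q12}.
On input a, block {q0,q1,q2,q4,q6,q8,q9,q11} splits into {q0,q2,q4,q8,q9,q11} and {q1,q6}.
On input a, block {q0,q2,q4,q8,q9,q11} splits into {q0,q2,q4,q11} and {q8,q9}.
Split {q0,q2,q4,q11} by δ(·,a) → {q0,q4} and {q2,q11}.
Split {q0,q4} by δ(·,a) → {q0} and {q4}.
Split {q5,q7,q10,q12} by δ(·,a) → {q5} and {q7} and {q10} and {q12}.
On input b, block {q8,q9} splits into {q8} and {q9}.
No further refinement is possible. Final partition (10 blocks): {q0} | {q5} | {q1,q6} | {q8} | {q2,q11} | {q4} | {q7} | {q10} | {q12} | {q9}.
The equivalence class containing q6 is {q1,q6}, of size 2.

2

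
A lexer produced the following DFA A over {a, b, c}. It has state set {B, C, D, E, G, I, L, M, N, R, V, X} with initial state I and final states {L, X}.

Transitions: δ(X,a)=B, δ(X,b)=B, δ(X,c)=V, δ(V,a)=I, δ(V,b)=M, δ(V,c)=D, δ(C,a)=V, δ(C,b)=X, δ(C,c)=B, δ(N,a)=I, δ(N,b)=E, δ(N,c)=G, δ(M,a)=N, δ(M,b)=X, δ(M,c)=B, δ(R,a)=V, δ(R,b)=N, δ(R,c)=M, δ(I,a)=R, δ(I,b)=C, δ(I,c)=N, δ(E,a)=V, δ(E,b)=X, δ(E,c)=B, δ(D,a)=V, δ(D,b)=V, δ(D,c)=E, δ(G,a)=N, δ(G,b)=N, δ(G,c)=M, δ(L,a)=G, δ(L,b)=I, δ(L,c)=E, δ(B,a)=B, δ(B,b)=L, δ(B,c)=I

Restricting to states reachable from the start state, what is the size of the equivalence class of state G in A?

3

Initial partition by acceptance: {L,X} | {B,C,D,E,G,I,M,N,R,V}.
Split {B,C,D,E,G,I,M,N,R,V} by δ(·,b) → {D,G,I,N,R,V} and {B,C,E,M}.
Refine {L,X} on symbol a: members go to different blocks, giving {X} and {L}.
On input b, block {D,G,I,N,R,V} splits into {I,N,V} and {D,G,R}.
On input a, block {I,N,V} splits into {N,V} and {I}.
Refine {B,C,E,M} on symbol a: members go to different blocks, giving {C,E,M} and {B}.
Stable partition: {X} | {N,V} | {C,E,M} | {L} | {D,G,R} | {I} | {B} — 7 equivalence classes.
The equivalence class containing G is {D,G,R}, of size 3.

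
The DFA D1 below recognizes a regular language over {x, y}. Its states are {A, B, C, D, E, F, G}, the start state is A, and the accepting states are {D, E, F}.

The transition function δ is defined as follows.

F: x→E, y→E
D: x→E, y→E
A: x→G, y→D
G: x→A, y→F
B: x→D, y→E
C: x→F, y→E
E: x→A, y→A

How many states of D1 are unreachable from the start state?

BFS from A reaches {A, D, E, F, G}; the 2 state(s) B, C are never visited.

2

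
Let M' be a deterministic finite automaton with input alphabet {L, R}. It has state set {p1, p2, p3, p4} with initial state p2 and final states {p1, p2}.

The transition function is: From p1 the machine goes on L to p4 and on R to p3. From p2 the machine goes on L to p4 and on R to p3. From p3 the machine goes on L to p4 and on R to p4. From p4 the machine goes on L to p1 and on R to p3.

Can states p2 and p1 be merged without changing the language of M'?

All states are reachable from the start state.
Start with accepting vs non-accepting: {p1,p2} | {p3,p4}.
Refine {p3,p4} on symbol L: members go to different blocks, giving {p3} and {p4}.
The partition is now stable with 3 blocks: {p1,p2} | {p3} | {p4}.
p2 and p1 lie in the same block of the stable partition, so they are equivalent — no string distinguishes them.

Yes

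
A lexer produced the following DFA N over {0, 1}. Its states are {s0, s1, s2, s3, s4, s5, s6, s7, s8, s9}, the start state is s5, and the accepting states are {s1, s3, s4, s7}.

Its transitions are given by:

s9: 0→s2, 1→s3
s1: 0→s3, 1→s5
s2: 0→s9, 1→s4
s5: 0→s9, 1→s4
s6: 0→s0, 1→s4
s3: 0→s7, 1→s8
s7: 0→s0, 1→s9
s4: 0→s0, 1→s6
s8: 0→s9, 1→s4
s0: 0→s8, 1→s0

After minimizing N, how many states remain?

7

Reachable states from the start: {s0,s2,s3,s4,s5,s6,s7,s8,s9}. Unreachable: {s1} — drop them.
Initial partition by acceptance: {s3,s4,s7} | {s0,s2,s5,s6,s8,s9}.
Split {s3,s4,s7} by δ(·,0) → {s4,s7} and {s3}.
On input 1, block {s0,s2,s5,s6,s8,s9} splits into {s2,s5,s6,s8} and {s0} and {s9}.
On input 1, block {s4,s7} splits into {s4} and {s7}.
Split {s2,s5,s6,s8} by δ(·,0) → {s2,s5,s8} and {s6}.
No further refinement is possible. Final partition (7 blocks): {s4} | {s2,s5,s8} | {s3} | {s0} | {s9} | {s7} | {s6}.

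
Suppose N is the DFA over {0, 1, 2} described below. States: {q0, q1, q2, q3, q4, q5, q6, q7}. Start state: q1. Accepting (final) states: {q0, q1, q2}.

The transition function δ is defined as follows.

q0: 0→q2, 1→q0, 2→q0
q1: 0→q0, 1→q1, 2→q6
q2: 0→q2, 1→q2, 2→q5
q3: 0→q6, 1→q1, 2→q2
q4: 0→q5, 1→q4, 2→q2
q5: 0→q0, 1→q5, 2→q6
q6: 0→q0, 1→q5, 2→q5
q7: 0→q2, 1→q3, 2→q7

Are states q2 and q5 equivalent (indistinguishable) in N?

Reachable states from the start: {q0,q1,q2,q5,q6}. Unreachable: {q3,q4,q7} — drop them.
P0 = {q0,q1,q2} | {q5,q6}.
On input 2, block {q0,q1,q2} splits into {q1,q2} and {q0}.
On input 0, block {q1,q2} splits into {q1} and {q2}.
Stable partition: {q1} | {q5,q6} | {q0} | {q2} — 4 equivalence classes.
q2 and q5 end up in different blocks, so they are distinguishable. For instance, the string 'ε' is accepted from only q2.

No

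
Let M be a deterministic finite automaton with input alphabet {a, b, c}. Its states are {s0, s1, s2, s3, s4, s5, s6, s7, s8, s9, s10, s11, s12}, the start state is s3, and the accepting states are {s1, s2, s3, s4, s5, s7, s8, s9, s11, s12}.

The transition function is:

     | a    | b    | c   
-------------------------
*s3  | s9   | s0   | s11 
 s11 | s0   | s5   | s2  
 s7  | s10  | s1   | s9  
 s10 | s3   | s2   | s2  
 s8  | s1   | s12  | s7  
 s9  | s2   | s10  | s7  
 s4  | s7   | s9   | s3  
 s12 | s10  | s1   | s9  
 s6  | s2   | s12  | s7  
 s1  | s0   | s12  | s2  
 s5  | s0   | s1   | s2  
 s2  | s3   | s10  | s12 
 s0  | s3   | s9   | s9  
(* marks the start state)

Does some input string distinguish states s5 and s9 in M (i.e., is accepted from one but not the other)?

States {s4,s6,s8} cannot be reached from the start state, so discard them.
Start with accepting vs non-accepting: {s1,s2,s3,s5,s7,s9,s11,s12} | {s0,s10}.
On input a, block {s1,s2,s3,s5,s7,s9,s11,s12} splits into {s1,s5,s7,s11,s12} and {s2,s3,s9}.
The partition is now stable with 3 blocks: {s1,s5,s7,s11,s12} | {s0,s10} | {s2,s3,s9}.
s5 and s9 end up in different blocks, so they are distinguishable. For instance, the string 'a' is accepted from only s9.

Yes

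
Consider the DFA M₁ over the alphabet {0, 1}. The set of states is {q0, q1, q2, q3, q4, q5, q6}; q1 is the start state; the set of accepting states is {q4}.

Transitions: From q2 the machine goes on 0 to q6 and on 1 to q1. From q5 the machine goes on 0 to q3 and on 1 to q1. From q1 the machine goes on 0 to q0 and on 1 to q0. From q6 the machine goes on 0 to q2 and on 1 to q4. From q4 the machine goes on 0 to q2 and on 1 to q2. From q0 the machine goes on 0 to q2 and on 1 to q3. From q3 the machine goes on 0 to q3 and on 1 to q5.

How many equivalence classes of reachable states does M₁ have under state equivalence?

7

Start with accepting vs non-accepting: {q4} | {q0,q1,q2,q3,q5,q6}.
Refine {q0,q1,q2,q3,q5,q6} on symbol 1: members go to different blocks, giving {q0,q1,q2,q3,q5} and {q6}.
On input 0, block {q0,q1,q2,q3,q5} splits into {q0,q1,q3,q5} and {q2}.
Split {q0,q1,q3,q5} by δ(·,0) → {q1,q3,q5} and {q0}.
Refine {q1,q3,q5} on symbol 0: members go to different blocks, giving {q3,q5} and {q1}.
On input 1, block {q3,q5} splits into {q3} and {q5}.
Stable partition: {q4} | {q3} | {q6} | {q2} | {q0} | {q1} | {q5} — 7 equivalence classes.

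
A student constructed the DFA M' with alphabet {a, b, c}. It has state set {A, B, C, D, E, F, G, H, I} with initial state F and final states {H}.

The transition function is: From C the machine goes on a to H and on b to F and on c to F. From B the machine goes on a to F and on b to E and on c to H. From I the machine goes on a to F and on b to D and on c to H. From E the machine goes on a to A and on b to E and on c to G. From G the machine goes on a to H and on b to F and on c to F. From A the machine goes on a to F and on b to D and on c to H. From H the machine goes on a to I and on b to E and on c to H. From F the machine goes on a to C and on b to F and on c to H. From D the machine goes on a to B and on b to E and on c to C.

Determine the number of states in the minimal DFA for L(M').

All states are reachable from the start state.
Start with accepting vs non-accepting: {H} | {A,B,C,D,E,F,G,I}.
Refine {A,B,C,D,E,F,G,I} on symbol a: members go to different blocks, giving {A,B,D,E,F,I} and {C,G}.
Split {A,B,D,E,F,I} by δ(·,a) → {A,B,D,E,I} and {F}.
On input a, block {A,B,D,E,I} splits into {A,B,I} and {D,E}.
No further refinement is possible. Final partition (5 blocks): {H} | {A,B,I} | {C,G} | {F} | {D,E}.

5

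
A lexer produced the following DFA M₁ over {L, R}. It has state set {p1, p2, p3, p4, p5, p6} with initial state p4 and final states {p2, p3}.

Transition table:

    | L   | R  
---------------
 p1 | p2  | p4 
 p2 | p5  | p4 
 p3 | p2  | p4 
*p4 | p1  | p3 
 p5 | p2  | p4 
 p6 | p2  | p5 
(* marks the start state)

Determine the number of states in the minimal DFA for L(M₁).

4

First remove the unreachable states {p6}; 5 states remain.
Initial partition by acceptance: {p2,p3} | {p1,p4,p5}.
On input L, block {p2,p3} splits into {p2} and {p3}.
Split {p1,p4,p5} by δ(·,L) → {p1,p5} and {p4}.
Stable partition: {p2} | {p1,p5} | {p3} | {p4} — 4 equivalence classes.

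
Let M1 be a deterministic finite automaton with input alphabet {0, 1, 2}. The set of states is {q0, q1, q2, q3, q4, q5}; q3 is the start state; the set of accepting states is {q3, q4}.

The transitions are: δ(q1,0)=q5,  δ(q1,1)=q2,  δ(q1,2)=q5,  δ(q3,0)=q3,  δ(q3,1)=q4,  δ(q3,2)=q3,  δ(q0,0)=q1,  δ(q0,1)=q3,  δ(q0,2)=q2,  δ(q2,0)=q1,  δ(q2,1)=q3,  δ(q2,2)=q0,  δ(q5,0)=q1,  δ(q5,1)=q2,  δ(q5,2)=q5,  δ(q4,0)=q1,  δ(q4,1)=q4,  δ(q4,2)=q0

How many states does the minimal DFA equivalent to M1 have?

All states are reachable from the start state.
P0 = {q3,q4} | {q0,q1,q2,q5}.
On input 0, block {q3,q4} splits into {q3} and {q4}.
On input 1, block {q0,q1,q2,q5} splits into {q0,q2} and {q1,q5}.
The partition is now stable with 4 blocks: {q3} | {q0,q2} | {q4} | {q1,q5}.

4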